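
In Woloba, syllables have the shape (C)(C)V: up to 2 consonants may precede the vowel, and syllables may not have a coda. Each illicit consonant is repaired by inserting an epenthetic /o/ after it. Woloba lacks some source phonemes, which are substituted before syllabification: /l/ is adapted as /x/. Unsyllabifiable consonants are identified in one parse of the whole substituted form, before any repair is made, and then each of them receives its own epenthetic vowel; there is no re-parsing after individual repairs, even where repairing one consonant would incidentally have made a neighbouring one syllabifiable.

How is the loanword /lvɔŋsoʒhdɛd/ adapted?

Substitution: /l/ → /x/, giving /xvɔŋsoʒhdɛd/.
Syllabifying with onset maximization leaves /ʒ/, /d/ stranded (no codas are permitted; onsets may contain at most 2 consonants).
Epenthesis after each stranded consonant: /ʒ/ → /ʒo/, /d/ → /do/.

xvɔŋsoʒohdɛdo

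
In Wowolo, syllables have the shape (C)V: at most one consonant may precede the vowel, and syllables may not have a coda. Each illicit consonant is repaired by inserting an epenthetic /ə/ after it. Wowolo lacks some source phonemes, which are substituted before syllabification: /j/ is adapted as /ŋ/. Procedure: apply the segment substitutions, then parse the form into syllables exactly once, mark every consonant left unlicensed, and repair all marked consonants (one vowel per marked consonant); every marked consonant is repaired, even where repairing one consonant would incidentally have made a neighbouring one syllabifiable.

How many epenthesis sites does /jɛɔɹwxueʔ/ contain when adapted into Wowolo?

3

After substitution the input is /ŋɛɔɹwxueʔ/.
The unsyllabifiable consonants are /ɹ/, /w/, /ʔ/; each receives one epenthetic vowel.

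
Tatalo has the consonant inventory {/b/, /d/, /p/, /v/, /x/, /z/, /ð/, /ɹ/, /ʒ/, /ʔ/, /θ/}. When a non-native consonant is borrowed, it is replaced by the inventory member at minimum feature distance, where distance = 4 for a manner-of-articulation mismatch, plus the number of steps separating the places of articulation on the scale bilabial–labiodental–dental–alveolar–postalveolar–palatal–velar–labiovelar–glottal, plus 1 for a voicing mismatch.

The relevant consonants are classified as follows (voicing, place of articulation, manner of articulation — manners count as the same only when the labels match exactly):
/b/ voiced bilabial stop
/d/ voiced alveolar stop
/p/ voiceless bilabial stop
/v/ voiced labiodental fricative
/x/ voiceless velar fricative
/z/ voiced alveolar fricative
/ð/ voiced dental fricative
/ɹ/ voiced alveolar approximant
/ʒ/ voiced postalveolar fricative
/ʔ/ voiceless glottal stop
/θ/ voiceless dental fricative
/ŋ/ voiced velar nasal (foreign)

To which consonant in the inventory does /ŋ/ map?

x

/x/ is closest: manner differs (nasal→fricative, +4), place distance 0 (velar→velar), voicing differs (+1); total 5. Next closest is /ʒ/ at distance 6.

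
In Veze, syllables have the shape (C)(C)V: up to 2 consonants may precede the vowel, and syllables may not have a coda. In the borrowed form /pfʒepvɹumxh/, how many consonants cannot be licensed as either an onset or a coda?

Under (C)(C)V, the unsyllabifiable consonants are /p/, /p/, /m/, /x/, /h/ (no codas are permitted; onsets may contain at most 2 consonants).

5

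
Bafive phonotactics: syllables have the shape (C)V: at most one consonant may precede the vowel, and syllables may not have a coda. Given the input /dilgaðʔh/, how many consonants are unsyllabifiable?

Under (C)V, the unsyllabifiable consonants are /l/, /ð/, /ʔ/, /h/ (no codas are permitted; onsets are limited to one consonant).

4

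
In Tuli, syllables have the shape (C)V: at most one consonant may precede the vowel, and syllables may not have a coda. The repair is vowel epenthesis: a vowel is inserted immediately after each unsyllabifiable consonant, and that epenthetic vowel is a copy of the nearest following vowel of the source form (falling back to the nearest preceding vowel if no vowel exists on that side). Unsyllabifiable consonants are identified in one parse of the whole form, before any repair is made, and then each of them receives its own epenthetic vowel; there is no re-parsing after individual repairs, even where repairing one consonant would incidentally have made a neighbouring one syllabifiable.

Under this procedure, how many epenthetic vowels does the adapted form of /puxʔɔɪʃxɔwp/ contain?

The unsyllabifiable consonants are /x/, /ʃ/, /w/, /p/; each receives one epenthetic vowel.

4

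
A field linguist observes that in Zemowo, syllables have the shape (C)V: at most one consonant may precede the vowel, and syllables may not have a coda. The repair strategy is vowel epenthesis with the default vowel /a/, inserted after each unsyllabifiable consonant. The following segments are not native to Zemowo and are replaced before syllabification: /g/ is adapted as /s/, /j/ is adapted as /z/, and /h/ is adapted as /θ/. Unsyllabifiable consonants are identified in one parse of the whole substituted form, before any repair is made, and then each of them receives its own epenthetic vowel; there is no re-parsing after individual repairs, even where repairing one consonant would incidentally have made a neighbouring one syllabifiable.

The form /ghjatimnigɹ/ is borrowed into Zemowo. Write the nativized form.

Substitution: /g/ → /s/, /h/ → /θ/, /j/ → /z/, giving /sθzatimnisɹ/.
Under (C)V, the unsyllabifiable consonants are /s/, /θ/, /m/, /s/, /ɹ/ (no codas are permitted; onsets are limited to one consonant).
Each unlicensed consonant becomes the onset of a new syllable: /s/ → /sa/, /θ/ → /θa/, /m/ → /ma/, /s/ → /sa/, /ɹ/ → /ɹa/.

saθazatimanisaɹa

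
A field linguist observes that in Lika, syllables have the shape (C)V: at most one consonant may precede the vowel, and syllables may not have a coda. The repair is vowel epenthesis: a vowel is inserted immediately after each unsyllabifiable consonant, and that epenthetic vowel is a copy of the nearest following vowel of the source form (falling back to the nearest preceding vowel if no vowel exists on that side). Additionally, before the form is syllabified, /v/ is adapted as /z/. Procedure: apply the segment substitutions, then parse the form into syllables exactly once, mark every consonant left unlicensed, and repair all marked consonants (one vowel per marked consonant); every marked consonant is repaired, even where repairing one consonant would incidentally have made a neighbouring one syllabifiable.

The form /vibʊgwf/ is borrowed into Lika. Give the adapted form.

Substitution: /v/ → /z/, giving /zibʊgwf/.
Under (C)V, the unsyllabifiable consonants are /g/, /w/, /f/ (no codas are permitted; onsets are limited to one consonant).
Epenthesis after each stranded consonant: /g/ → /gʊ/, /w/ → /wʊ/, /f/ → /fʊ/.

zibʊgʊwʊfʊ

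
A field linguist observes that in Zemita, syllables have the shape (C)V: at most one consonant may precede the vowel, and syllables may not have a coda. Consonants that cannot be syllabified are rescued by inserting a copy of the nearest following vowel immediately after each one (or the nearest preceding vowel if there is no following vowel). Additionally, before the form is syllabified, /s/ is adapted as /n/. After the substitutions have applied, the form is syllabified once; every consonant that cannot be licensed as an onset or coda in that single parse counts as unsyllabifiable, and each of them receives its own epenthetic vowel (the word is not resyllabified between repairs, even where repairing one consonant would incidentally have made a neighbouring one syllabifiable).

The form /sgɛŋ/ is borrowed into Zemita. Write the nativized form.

nɛgɛŋɛ

Substitution: /s/ → /n/, giving /ngɛŋ/.
Under (C)V, the unsyllabifiable consonants are /n/, /ŋ/ (no codas are permitted; onsets are limited to one consonant).
Each unlicensed consonant becomes the onset of a new syllable: /n/ → /nɛ/, /ŋ/ → /ŋɛ/.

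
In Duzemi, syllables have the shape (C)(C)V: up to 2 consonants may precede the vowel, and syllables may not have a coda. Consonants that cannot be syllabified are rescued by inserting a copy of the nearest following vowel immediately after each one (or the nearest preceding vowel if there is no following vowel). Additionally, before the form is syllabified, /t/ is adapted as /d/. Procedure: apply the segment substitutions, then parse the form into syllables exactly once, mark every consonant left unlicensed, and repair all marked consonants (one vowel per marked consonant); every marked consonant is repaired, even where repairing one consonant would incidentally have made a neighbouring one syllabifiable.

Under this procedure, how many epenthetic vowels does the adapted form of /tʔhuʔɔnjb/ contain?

After substitution the input is /dʔhuʔɔnjb/.
The unsyllabifiable consonants are /d/, /n/, /j/, /b/; each receives one epenthetic vowel.

4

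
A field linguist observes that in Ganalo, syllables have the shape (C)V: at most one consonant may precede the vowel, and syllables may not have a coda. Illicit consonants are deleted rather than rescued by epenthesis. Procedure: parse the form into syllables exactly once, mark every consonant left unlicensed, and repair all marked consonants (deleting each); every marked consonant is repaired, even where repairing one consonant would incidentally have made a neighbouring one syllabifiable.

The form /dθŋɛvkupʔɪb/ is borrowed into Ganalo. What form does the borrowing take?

ŋɛkuʔɪ

Syllabifying with onset maximization leaves /d/, /θ/, /v/, /p/, /b/ stranded (no codas are permitted; onsets are limited to one consonant).
Deleting the stranded consonants removes /d/, /θ/, /v/, /p/, /b/.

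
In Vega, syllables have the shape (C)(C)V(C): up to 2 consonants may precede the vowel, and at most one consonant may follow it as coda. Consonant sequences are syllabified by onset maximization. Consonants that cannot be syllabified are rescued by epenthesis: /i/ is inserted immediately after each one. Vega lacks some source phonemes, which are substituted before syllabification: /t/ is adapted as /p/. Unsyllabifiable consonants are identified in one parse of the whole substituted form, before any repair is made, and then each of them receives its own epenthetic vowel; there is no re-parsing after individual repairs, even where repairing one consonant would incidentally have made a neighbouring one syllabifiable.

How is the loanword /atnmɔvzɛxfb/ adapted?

Substitution: /t/ → /p/, giving /apnmɔvzɛxfb/.
The consonants /f/, /b/ cannot be parsed into a legal (C)(C)V(C) syllable (at most one coda consonant is licensed; onsets may contain at most 2 consonants).
Each unlicensed consonant becomes the onset of a new syllable: /f/ → /fi/, /b/ → /bi/.

apnmɔvzɛxfibi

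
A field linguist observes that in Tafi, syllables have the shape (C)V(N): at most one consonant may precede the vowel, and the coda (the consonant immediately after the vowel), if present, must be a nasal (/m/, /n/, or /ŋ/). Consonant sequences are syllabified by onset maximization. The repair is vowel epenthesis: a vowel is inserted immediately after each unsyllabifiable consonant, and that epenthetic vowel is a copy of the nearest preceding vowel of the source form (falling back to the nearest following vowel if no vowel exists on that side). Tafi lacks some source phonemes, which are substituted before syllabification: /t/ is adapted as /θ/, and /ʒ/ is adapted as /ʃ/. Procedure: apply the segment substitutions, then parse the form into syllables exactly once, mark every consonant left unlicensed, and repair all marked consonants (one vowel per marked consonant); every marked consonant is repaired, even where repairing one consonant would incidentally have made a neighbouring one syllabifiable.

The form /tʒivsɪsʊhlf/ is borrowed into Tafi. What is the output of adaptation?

Substitution: /t/ → /θ/, /ʒ/ → /ʃ/, giving /θʃivsɪsʊhlf/.
Syllabifying with onset maximization leaves /θ/, /v/, /h/, /l/, /f/ stranded (only a nasal (/m/, /n/, or /ŋ/) is licensed in coda position; onsets are limited to one consonant).
Each unlicensed consonant becomes the onset of a new syllable: /θ/ → /θi/, /v/ → /vi/, /h/ → /hʊ/, /l/ → /lʊ/, /f/ → /fʊ/.

θiʃivisɪsʊhʊlʊfʊ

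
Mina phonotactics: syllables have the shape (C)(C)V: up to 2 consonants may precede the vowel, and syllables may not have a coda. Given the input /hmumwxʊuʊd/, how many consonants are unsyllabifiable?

2

The consonants /m/, /d/ cannot be parsed into a legal (C)(C)V syllable (no codas are permitted; onsets may contain at most 2 consonants).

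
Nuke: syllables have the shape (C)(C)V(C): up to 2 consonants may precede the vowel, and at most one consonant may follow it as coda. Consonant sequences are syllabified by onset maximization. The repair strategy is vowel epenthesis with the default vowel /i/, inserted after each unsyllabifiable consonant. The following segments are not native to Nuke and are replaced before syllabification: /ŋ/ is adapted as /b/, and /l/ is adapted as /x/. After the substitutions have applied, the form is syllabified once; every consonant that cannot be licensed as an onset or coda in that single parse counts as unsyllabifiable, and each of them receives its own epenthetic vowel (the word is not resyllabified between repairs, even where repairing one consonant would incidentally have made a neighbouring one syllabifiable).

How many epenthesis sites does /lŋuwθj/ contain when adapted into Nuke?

2

After substitution the input is /xbuwθj/.
The unsyllabifiable consonants are /θ/, /j/; each receives one epenthetic vowel.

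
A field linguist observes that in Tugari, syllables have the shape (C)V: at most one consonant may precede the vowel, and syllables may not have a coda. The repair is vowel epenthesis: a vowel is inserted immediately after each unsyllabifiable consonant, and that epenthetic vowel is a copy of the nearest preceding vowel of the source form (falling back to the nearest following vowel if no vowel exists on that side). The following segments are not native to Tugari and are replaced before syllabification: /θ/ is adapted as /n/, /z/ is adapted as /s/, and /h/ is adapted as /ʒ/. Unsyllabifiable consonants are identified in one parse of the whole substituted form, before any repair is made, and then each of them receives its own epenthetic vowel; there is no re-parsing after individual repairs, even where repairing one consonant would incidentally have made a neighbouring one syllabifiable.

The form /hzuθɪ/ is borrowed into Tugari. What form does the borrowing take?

ʒusunɪ

Substitution: /h/ → /ʒ/, /z/ → /s/, /θ/ → /n/, giving /ʒsunɪ/.
Under (C)V, the unsyllabifiable consonants are /ʒ/ (no codas are permitted; onsets are limited to one consonant).
Inserting the epenthetic vowel yields /ʒ/ → /ʒu/.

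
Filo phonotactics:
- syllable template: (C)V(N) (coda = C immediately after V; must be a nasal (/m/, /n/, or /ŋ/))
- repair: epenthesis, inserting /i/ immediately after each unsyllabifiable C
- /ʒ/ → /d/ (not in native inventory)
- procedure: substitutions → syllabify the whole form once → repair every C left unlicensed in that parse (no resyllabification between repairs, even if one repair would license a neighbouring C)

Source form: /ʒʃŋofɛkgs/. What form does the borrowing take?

diʃiŋofɛkigisi

Substitution: /ʒ/ → /d/, giving /dʃŋofɛkgs/.
The consonants /d/, /ʃ/, /k/, /g/, /s/ cannot be parsed into a legal (C)V(N) syllable (only a nasal (/m/, /n/, or /ŋ/) is licensed in coda position; onsets are limited to one consonant).
Each unlicensed consonant becomes the onset of a new syllable: /d/ → /di/, /ʃ/ → /ʃi/, /k/ → /ki/, /g/ → /gi/, /s/ → /si/.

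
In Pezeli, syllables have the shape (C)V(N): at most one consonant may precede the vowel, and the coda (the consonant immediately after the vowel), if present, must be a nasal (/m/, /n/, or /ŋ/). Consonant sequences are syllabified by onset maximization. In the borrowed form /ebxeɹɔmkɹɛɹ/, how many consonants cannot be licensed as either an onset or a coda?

3

Under (C)V(N), the unsyllabifiable consonants are /b/, /k/, /ɹ/ (only a nasal (/m/, /n/, or /ŋ/) is licensed in coda position; onsets are limited to one consonant).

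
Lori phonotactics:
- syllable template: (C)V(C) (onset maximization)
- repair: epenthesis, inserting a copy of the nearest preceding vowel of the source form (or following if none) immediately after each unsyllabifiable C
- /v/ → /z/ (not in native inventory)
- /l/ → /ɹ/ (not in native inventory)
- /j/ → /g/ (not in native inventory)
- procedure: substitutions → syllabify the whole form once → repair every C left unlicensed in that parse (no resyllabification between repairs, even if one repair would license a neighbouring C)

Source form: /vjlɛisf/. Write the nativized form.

Substitution: /v/ → /z/, /j/ → /g/, /l/ → /ɹ/, giving /zgɹɛisf/.
The consonants /z/, /g/, /f/ cannot be parsed into a legal (C)V(C) syllable (at most one coda consonant is licensed; onsets are limited to one consonant).
Each unlicensed consonant becomes the onset of a new syllable: /z/ → /zɛ/, /g/ → /gɛ/, /f/ → /fi/.

zɛgɛɹɛisfi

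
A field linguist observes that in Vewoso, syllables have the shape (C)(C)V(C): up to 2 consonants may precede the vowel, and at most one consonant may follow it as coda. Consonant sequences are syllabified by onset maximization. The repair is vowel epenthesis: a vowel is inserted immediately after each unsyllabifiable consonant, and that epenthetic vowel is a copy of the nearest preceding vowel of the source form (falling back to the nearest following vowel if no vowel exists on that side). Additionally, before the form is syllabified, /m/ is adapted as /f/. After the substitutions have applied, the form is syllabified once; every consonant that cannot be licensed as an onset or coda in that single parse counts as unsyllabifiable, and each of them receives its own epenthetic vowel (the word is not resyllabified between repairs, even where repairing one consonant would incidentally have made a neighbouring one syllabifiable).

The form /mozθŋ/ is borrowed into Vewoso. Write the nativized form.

fozθoŋo

Substitution: /m/ → /f/, giving /fozθŋ/.
Under (C)(C)V(C), the unsyllabifiable consonants are /θ/, /ŋ/ (at most one coda consonant is licensed; onsets may contain at most 2 consonants).
Inserting the epenthetic vowel yields /θ/ → /θo/, /ŋ/ → /ŋo/.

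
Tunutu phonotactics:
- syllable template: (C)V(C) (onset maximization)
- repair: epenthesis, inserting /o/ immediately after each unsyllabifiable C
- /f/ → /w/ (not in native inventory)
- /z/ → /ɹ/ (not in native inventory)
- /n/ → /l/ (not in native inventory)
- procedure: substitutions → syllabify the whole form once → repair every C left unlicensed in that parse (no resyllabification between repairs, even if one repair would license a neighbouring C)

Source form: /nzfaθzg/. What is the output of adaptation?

loɹowaθɹogo

Substitution: /n/ → /l/, /z/ → /ɹ/, /f/ → /w/, giving /lɹwaθɹg/.
The consonants /l/, /ɹ/, /ɹ/, /g/ cannot be parsed into a legal (C)V(C) syllable (at most one coda consonant is licensed; onsets are limited to one consonant).
Epenthesis after each stranded consonant: /l/ → /lo/, /ɹ/ → /ɹo/, /ɹ/ → /ɹo/, /g/ → /go/.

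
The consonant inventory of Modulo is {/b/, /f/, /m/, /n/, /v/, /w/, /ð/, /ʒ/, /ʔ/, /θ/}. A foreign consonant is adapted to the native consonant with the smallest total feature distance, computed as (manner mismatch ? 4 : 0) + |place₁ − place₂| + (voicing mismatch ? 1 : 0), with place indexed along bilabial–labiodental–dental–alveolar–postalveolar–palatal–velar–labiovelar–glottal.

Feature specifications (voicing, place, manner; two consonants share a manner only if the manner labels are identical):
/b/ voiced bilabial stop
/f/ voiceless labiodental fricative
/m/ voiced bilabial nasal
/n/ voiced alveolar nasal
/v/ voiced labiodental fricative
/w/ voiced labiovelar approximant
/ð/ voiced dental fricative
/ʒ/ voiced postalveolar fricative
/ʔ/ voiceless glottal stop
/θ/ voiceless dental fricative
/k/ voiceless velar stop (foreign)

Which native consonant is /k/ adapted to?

/ʔ/ is closest: same manner (stop), place distance 2 (velar→glottal), same voicing; total 2. Next closest is /w/ at distance 6.

ʔ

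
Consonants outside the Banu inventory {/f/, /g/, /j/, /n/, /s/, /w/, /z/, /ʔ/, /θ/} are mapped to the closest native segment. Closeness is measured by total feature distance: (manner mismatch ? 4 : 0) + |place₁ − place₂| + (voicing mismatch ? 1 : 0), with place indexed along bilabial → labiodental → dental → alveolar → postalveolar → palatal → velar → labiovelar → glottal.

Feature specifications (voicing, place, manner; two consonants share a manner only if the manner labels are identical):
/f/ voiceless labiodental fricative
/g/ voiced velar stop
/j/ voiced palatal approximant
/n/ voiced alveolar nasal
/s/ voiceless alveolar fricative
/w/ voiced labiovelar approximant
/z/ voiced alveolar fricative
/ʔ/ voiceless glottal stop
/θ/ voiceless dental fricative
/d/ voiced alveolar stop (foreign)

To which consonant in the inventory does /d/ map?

g

/g/ is closest: same manner (stop), place distance 3 (alveolar→velar), same voicing; total 3. Next closest is /n/ at distance 4.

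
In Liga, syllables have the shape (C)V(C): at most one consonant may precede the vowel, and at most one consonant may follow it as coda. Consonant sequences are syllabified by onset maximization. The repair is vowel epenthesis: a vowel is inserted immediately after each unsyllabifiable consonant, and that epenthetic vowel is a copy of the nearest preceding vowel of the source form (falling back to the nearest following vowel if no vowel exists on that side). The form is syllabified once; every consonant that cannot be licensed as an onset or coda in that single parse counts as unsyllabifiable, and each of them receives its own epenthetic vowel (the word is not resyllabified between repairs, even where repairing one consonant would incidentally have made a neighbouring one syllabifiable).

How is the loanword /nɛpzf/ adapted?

Syllabifying with onset maximization leaves /z/, /f/ stranded (at most one coda consonant is licensed; onsets are limited to one consonant).
Epenthesis after each stranded consonant: /z/ → /zɛ/, /f/ → /fɛ/.

nɛpzɛfɛ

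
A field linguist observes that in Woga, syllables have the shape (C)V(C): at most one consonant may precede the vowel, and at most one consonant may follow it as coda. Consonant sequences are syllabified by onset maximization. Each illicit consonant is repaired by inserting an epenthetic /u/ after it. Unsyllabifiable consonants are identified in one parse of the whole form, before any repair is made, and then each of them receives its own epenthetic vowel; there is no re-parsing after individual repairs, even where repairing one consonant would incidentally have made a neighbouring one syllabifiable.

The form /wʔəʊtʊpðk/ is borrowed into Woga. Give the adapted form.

wuʔəʊtʊpðuku

Syllabifying with onset maximization leaves /w/, /ð/, /k/ stranded (at most one coda consonant is licensed; onsets are limited to one consonant).
Inserting the epenthetic vowel yields /w/ → /wu/, /ð/ → /ðu/, /k/ → /ku/.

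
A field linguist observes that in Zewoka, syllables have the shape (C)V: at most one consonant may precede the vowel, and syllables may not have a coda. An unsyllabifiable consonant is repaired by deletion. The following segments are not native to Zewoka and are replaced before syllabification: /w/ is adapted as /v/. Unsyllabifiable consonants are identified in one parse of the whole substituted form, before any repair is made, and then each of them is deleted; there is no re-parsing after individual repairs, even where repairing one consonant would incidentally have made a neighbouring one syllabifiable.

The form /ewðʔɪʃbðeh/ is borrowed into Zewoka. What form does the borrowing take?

Substitution: /w/ → /v/, giving /evðʔɪʃbðeh/.
The consonants /v/, /ð/, /ʃ/, /b/, /h/ cannot be parsed into a legal (C)V syllable (no codas are permitted; onsets are limited to one consonant).
Deletion applies to /v/, /ð/, /ʃ/, /b/, /h/.

eʔɪðe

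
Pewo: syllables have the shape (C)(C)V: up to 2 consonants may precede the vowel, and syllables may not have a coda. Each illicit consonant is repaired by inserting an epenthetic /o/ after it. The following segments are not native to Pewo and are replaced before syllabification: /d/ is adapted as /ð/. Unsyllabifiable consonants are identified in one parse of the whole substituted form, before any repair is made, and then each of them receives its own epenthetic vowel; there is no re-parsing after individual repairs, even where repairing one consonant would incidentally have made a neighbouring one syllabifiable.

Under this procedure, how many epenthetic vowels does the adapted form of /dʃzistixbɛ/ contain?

After substitution the input is /ðʃzistixbɛ/.
The unsyllabifiable consonants are /ð/; each receives one epenthetic vowel.

1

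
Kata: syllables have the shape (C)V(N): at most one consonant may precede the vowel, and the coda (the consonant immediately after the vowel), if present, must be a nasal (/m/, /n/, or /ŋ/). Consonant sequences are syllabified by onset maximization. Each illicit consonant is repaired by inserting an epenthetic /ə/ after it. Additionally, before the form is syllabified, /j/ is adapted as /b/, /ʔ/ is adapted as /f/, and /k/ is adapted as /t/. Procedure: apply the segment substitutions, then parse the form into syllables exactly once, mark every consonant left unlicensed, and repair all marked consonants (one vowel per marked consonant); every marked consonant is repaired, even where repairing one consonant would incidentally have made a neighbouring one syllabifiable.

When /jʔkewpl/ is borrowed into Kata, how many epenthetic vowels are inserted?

After substitution the input is /bftewpl/.
The unsyllabifiable consonants are /b/, /f/, /w/, /p/, /l/; each receives one epenthetic vowel.

5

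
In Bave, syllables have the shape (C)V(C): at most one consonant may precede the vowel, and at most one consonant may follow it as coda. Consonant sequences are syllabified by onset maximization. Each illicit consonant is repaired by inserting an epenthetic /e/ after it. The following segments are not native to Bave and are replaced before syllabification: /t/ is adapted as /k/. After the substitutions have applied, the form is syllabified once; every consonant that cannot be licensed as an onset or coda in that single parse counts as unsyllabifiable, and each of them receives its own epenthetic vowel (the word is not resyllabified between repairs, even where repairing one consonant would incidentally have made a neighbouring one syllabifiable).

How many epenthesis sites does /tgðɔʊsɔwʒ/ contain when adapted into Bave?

After substitution the input is /kgðɔʊsɔwʒ/.
The unsyllabifiable consonants are /k/, /g/, /ʒ/; each receives one epenthetic vowel.

3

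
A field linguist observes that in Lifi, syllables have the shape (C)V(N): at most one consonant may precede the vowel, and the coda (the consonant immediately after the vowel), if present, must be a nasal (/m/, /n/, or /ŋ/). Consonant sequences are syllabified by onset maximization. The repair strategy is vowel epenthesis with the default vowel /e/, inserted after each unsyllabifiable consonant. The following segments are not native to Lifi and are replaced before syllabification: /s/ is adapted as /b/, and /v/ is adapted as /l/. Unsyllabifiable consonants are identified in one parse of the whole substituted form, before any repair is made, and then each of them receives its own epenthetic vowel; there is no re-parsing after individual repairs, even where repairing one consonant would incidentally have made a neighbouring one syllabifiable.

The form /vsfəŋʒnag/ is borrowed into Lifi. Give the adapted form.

Substitution: /v/ → /l/, /s/ → /b/, giving /lbfəŋʒnag/.
Under (C)V(N), the unsyllabifiable consonants are /l/, /b/, /ʒ/, /g/ (only a nasal (/m/, /n/, or /ŋ/) is licensed in coda position; onsets are limited to one consonant).
Inserting the epenthetic vowel yields /l/ → /le/, /b/ → /be/, /ʒ/ → /ʒe/, /g/ → /ge/.

lebefəŋʒenage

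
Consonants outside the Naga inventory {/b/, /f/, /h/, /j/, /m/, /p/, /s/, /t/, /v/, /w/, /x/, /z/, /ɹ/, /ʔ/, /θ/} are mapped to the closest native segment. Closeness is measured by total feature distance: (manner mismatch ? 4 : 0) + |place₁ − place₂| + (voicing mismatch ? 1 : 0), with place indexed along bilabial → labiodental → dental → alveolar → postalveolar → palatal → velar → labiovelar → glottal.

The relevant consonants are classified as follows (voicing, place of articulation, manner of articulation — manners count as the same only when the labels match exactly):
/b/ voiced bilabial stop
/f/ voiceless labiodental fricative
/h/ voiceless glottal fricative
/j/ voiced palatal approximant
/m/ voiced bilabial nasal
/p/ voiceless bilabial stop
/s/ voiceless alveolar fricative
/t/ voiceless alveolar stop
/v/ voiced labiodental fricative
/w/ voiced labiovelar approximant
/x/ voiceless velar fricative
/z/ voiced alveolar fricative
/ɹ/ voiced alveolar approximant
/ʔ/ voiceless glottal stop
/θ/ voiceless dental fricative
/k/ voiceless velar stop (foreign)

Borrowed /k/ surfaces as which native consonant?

ʔ

/ʔ/ is closest: same manner (stop), place distance 2 (velar→glottal), same voicing; total 2. Next closest is /t/ at distance 3.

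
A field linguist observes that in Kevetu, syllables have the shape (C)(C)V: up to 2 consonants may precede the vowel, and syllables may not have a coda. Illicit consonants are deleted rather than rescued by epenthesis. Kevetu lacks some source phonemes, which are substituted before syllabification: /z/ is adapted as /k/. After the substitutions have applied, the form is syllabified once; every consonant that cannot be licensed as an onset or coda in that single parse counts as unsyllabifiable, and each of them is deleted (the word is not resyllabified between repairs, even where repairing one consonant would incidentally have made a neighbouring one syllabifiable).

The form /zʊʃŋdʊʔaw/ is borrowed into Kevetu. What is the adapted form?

Substitution: /z/ → /k/, giving /kʊʃŋdʊʔaw/.
Under (C)(C)V, the unsyllabifiable consonants are /ʃ/, /w/ (no codas are permitted; onsets may contain at most 2 consonants).
Each unlicensed consonant is deleted: /ʃ/, /w/.

kʊŋdʊʔa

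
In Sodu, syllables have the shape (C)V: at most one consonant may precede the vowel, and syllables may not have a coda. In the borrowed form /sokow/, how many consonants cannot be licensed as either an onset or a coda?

Syllabifying with onset maximization leaves /w/ stranded (no codas are permitted; onsets are limited to one consonant).

1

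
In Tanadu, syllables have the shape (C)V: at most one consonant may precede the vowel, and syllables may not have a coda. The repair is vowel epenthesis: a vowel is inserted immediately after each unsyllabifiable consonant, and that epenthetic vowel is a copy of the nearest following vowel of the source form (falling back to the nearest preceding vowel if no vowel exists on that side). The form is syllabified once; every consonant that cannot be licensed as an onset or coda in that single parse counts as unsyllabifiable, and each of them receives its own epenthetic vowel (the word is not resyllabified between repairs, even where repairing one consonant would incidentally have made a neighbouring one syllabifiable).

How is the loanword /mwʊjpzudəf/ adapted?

mʊwʊjupuzudəfə

The consonants /m/, /j/, /p/, /f/ cannot be parsed into a legal (C)V syllable (no codas are permitted; onsets are limited to one consonant).
Each unlicensed consonant becomes the onset of a new syllable: /m/ → /mʊ/, /j/ → /ju/, /p/ → /pu/, /f/ → /fə/.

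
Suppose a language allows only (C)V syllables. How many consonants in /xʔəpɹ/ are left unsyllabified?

The consonants /x/, /p/, /ɹ/ cannot be parsed into a legal (C)V syllable (no codas are permitted; onsets are limited to one consonant).

3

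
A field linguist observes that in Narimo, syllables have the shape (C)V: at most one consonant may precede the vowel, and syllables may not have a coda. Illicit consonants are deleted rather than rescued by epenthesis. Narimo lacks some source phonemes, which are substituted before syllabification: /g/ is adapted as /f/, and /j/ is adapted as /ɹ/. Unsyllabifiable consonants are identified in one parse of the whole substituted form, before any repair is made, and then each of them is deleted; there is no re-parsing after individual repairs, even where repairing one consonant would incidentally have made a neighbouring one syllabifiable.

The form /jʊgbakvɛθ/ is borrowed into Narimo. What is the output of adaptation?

Substitution: /j/ → /ɹ/, /g/ → /f/, giving /ɹʊfbakvɛθ/.
Syllabifying with onset maximization leaves /f/, /k/, /θ/ stranded (no codas are permitted; onsets are limited to one consonant).
Each unlicensed consonant is deleted: /f/, /k/, /θ/.

ɹʊbavɛ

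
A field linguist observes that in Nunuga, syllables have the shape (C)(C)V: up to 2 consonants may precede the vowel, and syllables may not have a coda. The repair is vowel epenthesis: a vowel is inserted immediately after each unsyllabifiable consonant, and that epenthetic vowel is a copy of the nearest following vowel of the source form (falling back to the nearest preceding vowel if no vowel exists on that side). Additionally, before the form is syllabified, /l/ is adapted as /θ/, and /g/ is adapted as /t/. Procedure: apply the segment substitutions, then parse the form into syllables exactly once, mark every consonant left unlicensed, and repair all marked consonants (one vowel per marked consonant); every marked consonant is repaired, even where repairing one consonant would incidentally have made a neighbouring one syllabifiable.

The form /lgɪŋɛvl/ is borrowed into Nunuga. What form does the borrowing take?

θtɪŋɛvɛθɛ

Substitution: /l/ → /θ/, /g/ → /t/, giving /θtɪŋɛvθ/.
Under (C)(C)V, the unsyllabifiable consonants are /v/, /θ/ (no codas are permitted; onsets may contain at most 2 consonants).
Epenthesis after each stranded consonant: /v/ → /vɛ/, /θ/ → /θɛ/.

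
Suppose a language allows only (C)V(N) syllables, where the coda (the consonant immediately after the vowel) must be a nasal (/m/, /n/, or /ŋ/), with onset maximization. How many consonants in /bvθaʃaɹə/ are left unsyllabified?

Syllabifying with onset maximization leaves /b/, /v/ stranded (only a nasal (/m/, /n/, or /ŋ/) is licensed in coda position; onsets are limited to one consonant).

2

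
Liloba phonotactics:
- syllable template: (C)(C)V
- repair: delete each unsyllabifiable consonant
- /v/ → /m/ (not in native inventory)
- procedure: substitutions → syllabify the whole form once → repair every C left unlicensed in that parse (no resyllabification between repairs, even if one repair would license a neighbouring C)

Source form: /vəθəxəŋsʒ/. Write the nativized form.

Substitution: /v/ → /m/, giving /məθəxəŋsʒ/.
The consonants /ŋ/, /s/, /ʒ/ cannot be parsed into a legal (C)(C)V syllable (no codas are permitted; onsets may contain at most 2 consonants).
Each unlicensed consonant is deleted: /ŋ/, /s/, /ʒ/.

məθəxə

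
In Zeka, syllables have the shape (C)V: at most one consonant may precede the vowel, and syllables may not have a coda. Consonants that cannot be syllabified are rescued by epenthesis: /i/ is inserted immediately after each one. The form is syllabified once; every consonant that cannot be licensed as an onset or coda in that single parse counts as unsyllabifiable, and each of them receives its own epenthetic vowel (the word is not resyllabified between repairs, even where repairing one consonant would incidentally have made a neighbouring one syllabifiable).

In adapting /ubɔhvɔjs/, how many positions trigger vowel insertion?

3

The unsyllabifiable consonants are /h/, /j/, /s/; each receives one epenthetic vowel.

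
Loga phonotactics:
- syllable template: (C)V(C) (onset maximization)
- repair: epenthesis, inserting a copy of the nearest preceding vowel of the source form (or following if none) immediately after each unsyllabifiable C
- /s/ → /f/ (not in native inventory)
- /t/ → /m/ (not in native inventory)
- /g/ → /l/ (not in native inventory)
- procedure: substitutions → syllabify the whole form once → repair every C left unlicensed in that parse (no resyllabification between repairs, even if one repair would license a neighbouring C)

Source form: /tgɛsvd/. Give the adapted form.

mɛlɛfvɛdɛ

Substitution: /t/ → /m/, /g/ → /l/, /s/ → /f/, giving /mlɛfvd/.
Syllabifying with onset maximization leaves /m/, /v/, /d/ stranded (at most one coda consonant is licensed; onsets are limited to one consonant).
Epenthesis after each stranded consonant: /m/ → /mɛ/, /v/ → /vɛ/, /d/ → /dɛ/.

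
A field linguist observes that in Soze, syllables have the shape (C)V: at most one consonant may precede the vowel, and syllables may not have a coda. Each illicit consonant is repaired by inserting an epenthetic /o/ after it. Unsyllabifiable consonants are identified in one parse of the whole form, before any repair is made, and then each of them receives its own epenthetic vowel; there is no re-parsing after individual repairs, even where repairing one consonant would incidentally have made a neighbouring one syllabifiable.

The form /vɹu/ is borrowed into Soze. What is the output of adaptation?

Under (C)V, the unsyllabifiable consonants are /v/ (no codas are permitted; onsets are limited to one consonant).
Each unlicensed consonant becomes the onset of a new syllable: /v/ → /vo/.

voɹu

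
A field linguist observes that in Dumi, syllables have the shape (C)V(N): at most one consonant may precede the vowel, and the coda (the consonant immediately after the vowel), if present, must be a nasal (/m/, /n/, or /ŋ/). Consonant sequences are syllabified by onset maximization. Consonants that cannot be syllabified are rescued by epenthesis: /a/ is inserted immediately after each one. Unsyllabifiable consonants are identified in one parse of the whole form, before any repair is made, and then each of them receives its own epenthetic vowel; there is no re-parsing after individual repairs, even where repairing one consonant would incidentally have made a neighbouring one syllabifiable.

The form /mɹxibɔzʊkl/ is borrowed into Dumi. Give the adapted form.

maɹaxibɔzʊkala

Under (C)V(N), the unsyllabifiable consonants are /m/, /ɹ/, /k/, /l/ (only a nasal (/m/, /n/, or /ŋ/) is licensed in coda position; onsets are limited to one consonant).
Each unlicensed consonant becomes the onset of a new syllable: /m/ → /ma/, /ɹ/ → /ɹa/, /k/ → /ka/, /l/ → /la/.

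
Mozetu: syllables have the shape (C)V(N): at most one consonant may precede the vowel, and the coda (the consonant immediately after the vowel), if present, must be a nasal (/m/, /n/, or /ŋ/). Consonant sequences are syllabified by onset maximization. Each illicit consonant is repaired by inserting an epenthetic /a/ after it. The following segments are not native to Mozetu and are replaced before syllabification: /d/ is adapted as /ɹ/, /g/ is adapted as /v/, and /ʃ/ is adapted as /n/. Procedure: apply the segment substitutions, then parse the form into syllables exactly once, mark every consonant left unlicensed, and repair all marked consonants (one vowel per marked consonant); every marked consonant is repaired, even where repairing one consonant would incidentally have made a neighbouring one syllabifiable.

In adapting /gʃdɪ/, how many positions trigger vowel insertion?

After substitution the input is /vnɹɪ/.
The unsyllabifiable consonants are /v/, /n/; each receives one epenthetic vowel.

2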